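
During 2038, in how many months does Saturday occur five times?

A month of length L has five Saturdays iff its first Saturday is on day ≤ L−28 (so day 1–3 in a 31-day month, 1–2 in a 30-day month, day 1 in a leap February).
Checking each month of 2038: Jan starts Fri (31d) ✓; Feb starts Mon (28d); Mar starts Mon (31d); Apr starts Thu (30d); May starts Sat (31d) ✓; Jun starts Tue (30d); Jul starts Thu (31d) ✓; Aug starts Sun (31d); Sep starts Wed (30d); Oct starts Fri (31d) ✓; Nov starts Mon (30d); Dec starts Wed (31d).
Five-Saturday months: January, May, July, October → 4.

4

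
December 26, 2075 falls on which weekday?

January 1, 2075 is a Tuesday.
December 26 is day 360 of the year, i.e. 359 days after Jan 1.
359 mod 7 = 2, so advance 2 weekdays from Tuesday: Thursday.

Thursday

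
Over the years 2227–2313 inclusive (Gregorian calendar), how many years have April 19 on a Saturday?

12

Track April 19's weekday year by year (advancing +1, or +2 across a Feb 29):
  2227: Thu  2228: Sat (+2) ✓  2229: Sun (+1)  2230: Mon (+1)  2231: Tue (+1)
  2232: Thu (+2)  2233: Fri (+1)  2234: Sat (+1) ✓  2235: Sun (+1)  2236: Tue (+2)
  2237: Wed (+1)  2238: Thu (+1)  2239: Fri (+1)  2240: Sun (+2)  … (59 more years) …
  2300: Thu (+1)  2301: Fri (+1)  2302: Sat (+1) ✓  2303: Sun (+1)  2304: Tue (+2)
  2305: Wed (+1)  2306: Thu (+1)  2307: Fri (+1)  2308: Sun (+2)  2309: Mon (+1)
  2310: Tue (+1)  2311: Wed (+1)  2312: Fri (+2)  2313: Sat (+1) ✓
Saturday years: 2228, 2234, 2245, 2251, 2256, 2262, 2273, 2279, 2284, 2290, 2302, 2313 — 12 in total.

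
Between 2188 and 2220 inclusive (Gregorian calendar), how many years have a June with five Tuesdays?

June has 30 days; it has five Tuesdays when Tuesday falls among the first (month-length − 28) days — i.e. when June 1 is one of Tuesday/Monday.
June 1 by year: 2188:Sun 2189:Mon✓ 2190:Tue✓ 2191:Wed 2192:Fri 2193:Sat 2194:Sun 2195:Mon✓ 2196:Wed 2197:Thu 2198:Fri 2199:Sat 2200:Sun 2201:Mon✓ 2202:Tue✓ …(3 more)… 2206:Sun 2207:Mon✓ 2208:Wed 2209:Thu 2210:Fri 2211:Sat 2212:Mon✓ 2213:Tue✓ 2214:Wed 2215:Thu 2216:Sat 2217:Sun 2218:Mon✓ 2219:Tue✓ 2220:Thu
Years with five Tuesdays: 2189, 2190, 2195, 2201, 2202, 2207, 2212, 2213, 2218, 2219 → 10.

10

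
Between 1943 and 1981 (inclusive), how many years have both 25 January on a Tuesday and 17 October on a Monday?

4

Check each year's weekday for 25 January and 17 October:
  1943: Mon/Sun  1944: Tue/Tue  1945: Thu/Wed  1946: Fri/Thu  1947: Sat/Fri  1948: Sun/Sun  1949: Tue/Mon ✓  1950: Wed/Tue  1951: Thu/Wed  1952: Fri/Fri  1953: Sun/Sat  1954: Mon/Sun  1955: Tue/Mon ✓  1956: Wed/Wed  …(11 more)…  1968: Thu/Thu  1969: Sat/Fri  1970: Sun/Sat  1971: Mon/Sun  1972: Tue/Tue  1973: Thu/Wed  1974: Fri/Thu  1975: Sat/Fri  1976: Sun/Sun  1977: Tue/Mon ✓  1978: Wed/Tue  1979: Thu/Wed  1980: Fri/Fri  1981: Sun/Sat
Both conditions hold in: 1949, 1955, 1966, 1977 — 4.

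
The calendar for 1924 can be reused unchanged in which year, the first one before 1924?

1884

Two years share a calendar iff Jan 1 falls on the same weekday and both are leap or both are common. 1924: Jan 1 is Tuesday, leap year.
1923: Jan 1 Monday, common
1922: Jan 1 Sunday, common
1921: Jan 1 Saturday, common
1920: Jan 1 Thursday, leap
1919: Jan 1 Wednesday, common
1918: Jan 1 Tuesday, common
1917: Jan 1 Monday, common
1916: Jan 1 Saturday, leap
1915: Jan 1 Friday, common
1914: Jan 1 Thursday, common
1913: Jan 1 Wednesday, common
1912: Jan 1 Monday, leap
1911: Jan 1 Sunday, common
1910: Jan 1 Saturday, common
1909: Jan 1 Friday, common
1908: Jan 1 Wednesday, leap
1907: Jan 1 Tuesday, common
1906: Jan 1 Monday, common
1905: Jan 1 Sunday, common
1904: Jan 1 Friday, leap
1903: Jan 1 Thursday, common
1902: Jan 1 Wednesday, common
1901: Jan 1 Tuesday, common
1900: Jan 1 Monday, common
1899: Jan 1 Sunday, common
1898: Jan 1 Saturday, common
1897: Jan 1 Friday, common
1896: Jan 1 Wednesday, leap
1895: Jan 1 Tuesday, common
1894: Jan 1 Monday, common
1893: Jan 1 Sunday, common
1892: Jan 1 Friday, leap
1891: Jan 1 Thursday, common
1890: Jan 1 Wednesday, common
1889: Jan 1 Tuesday, common
1888: Jan 1 Sunday, leap
1887: Jan 1 Saturday, common
1886: Jan 1 Friday, common
1885: Jan 1 Thursday, common
1884: Jan 1 Tuesday, leap
1884 matches on both conditions.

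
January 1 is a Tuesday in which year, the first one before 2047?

2041

From one year to the next, a fixed date's weekday advances by 1, or by 2 when a Feb 29 lies between the two dates.
2047: January 1 is Tuesday.
2046: Monday (−1)
2045: Sunday (−1)
2044: Friday (−2)
2043: Thursday (−1)
2042: Wednesday (−1)
2041: Tuesday (−1)
January 1 falls on a Tuesday in 2041.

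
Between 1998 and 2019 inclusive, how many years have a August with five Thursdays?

August has 31 days; it has five Thursdays when Thursday falls among the first (month-length − 28) days — i.e. when August 1 is one of Thursday/Wednesday/Tuesday.
August 1 by year: 1998:Sat 1999:Sun 2000:Tue✓ 2001:Wed✓ 2002:Thu✓ 2003:Fri 2004:Sun 2005:Mon 2006:Tue✓ 2007:Wed✓ 2008:Fri 2009:Sat 2010:Sun 2011:Mon 2012:Wed✓ 2013:Thu✓ 2014:Fri 2015:Sat 2016:Mon 2017:Tue✓ 2018:Wed✓ 2019:Thu✓
Years with five Thursdays: 2000, 2001, 2002, 2006, 2007, 2012, 2013, 2017, 2018, 2019 → 10.

10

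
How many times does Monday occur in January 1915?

4

January 1915 has 31 days and begins on Friday.
The first Monday is January 4.
Mondays fall on 4, 11, 18, 25 — that's 4.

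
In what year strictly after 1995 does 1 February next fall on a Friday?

2002

From one year to the next, a fixed date's weekday advances by 1, or by 2 when a Feb 29 lies between the two dates.
1995: February 1 is Wednesday.
1996: Thursday (+1)
1997: Saturday (+2)
1998: Sunday (+1)
1999: Monday (+1)
2000: Tuesday (+1)
2001: Thursday (+2)
2002: Friday (+1)
1 February falls on a Friday in 2002.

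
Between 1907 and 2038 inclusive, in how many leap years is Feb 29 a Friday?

Leap years in 1907–2038: 33 of them.
Feb 29 weekday advances by 5 (mod 7) from one leap year to the next four years later (or differs when a century non-leap intervenes).
Leap-day weekdays: 1908:Sat 1912:Thu 1916:Tue 1920:Sun 1924:Fri✓ 1928:Wed 1932:Mon 1936:Sat 1940:Thu 1944:Tue 1948:Sun 1952:Fri✓ 1956:Wed …(7 more)… 1988:Mon 1992:Sat 1996:Thu 2000:Tue 2004:Sun 2008:Fri✓ 2012:Wed 2016:Mon 2020:Sat 2024:Thu 2028:Tue 2032:Sun 2036:Fri✓
Friday: 1924, 1952, 1980, 2008, 2036 → 5.

5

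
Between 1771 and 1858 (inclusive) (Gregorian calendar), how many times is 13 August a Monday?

Track 13 August's weekday year by year (advancing +1, or +2 across a Feb 29):
  1771: Tue  1772: Thu (+2)  1773: Fri (+1)  1774: Sat (+1)  1775: Sun (+1)
  1776: Tue (+2)  1777: Wed (+1)  1778: Thu (+1)  1779: Fri (+1)  1780: Sun (+2)
  1781: Mon (+1) ✓  1782: Tue (+1)  1783: Wed (+1)  1784: Fri (+2)  … (60 more years) …
  1845: Wed (+1)  1846: Thu (+1)  1847: Fri (+1)  1848: Sun (+2)  1849: Mon (+1) ✓
  1850: Tue (+1)  1851: Wed (+1)  1852: Fri (+2)  1853: Sat (+1)  1854: Sun (+1)
  1855: Mon (+1) ✓  1856: Wed (+2)  1857: Thu (+1)  1858: Fri (+1)
Monday years: 1781, 1787, 1792, 1798, 1804, 1810, 1821, 1827, 1832, 1838, 1849, 1855 — 12 in total.

12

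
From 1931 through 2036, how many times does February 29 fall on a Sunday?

4

Leap years in 1931–2036: 27 of them.
Feb 29 weekday advances by 5 (mod 7) from one leap year to the next four years later (or differs when a century non-leap intervenes).
Leap-day weekdays: 1932:Mon 1936:Sat 1940:Thu 1944:Tue 1948:Sun✓ 1952:Fri 1956:Wed 1960:Mon 1964:Sat 1968:Thu 1972:Tue 1976:Sun✓ 1980:Fri 1984:Wed 1988:Mon 1992:Sat 1996:Thu 2000:Tue 2004:Sun✓ 2008:Fri 2012:Wed 2016:Mon 2020:Sat 2024:Thu 2028:Tue 2032:Sun✓ 2036:Fri
Sunday: 1948, 1976, 2004, 2032 → 4.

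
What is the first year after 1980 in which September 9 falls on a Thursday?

1982

From one year to the next, a fixed date's weekday advances by 1, or by 2 when a Feb 29 lies between the two dates.
1980: September 9 is Tuesday.
1981: Wednesday (+1)
1982: Thursday (+1)
September 9 falls on a Thursday in 1982.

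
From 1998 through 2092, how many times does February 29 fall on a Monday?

Leap years in 1998–2092: 24 of them.
Feb 29 weekday advances by 5 (mod 7) from one leap year to the next four years later (or differs when a century non-leap intervenes).
Leap-day weekdays: 2000:Tue 2004:Sun 2008:Fri 2012:Wed 2016:Mon✓ 2020:Sat 2024:Thu 2028:Tue 2032:Sun 2036:Fri 2040:Wed 2044:Mon✓ 2048:Sat 2052:Thu 2056:Tue 2060:Sun 2064:Fri 2068:Wed 2072:Mon✓ 2076:Sat 2080:Thu 2084:Tue 2088:Sun 2092:Fri
Monday: 2016, 2044, 2072 → 3.

3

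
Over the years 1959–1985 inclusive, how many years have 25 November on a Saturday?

Track 25 November's weekday year by year (advancing +1, or +2 across a Feb 29):
  1959: Wed  1960: Fri (+2)  1961: Sat (+1) ✓  1962: Sun (+1)  1963: Mon (+1)
  1964: Wed (+2)  1965: Thu (+1)  1966: Fri (+1)  1967: Sat (+1) ✓  1968: Mon (+2)
  1969: Tue (+1)  1970: Wed (+1)  1971: Thu (+1)  1972: Sat (+2) ✓  1973: Sun (+1)
  1974: Mon (+1)  1975: Tue (+1)  1976: Thu (+2)  1977: Fri (+1)  1978: Sat (+1) ✓
  1979: Sun (+1)  1980: Tue (+2)  1981: Wed (+1)  1982: Thu (+1)  1983: Fri (+1)
  1984: Sun (+2)  1985: Mon (+1)
Saturday years: 1961, 1967, 1972, 1978 — 4 in total.

4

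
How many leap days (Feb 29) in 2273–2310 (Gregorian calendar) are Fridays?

Leap years in 2273–2310: 8 of them.
Feb 29 weekday advances by 5 (mod 7) from one leap year to the next four years later (or differs when a century non-leap intervenes).
Leap-day weekdays: 2276:Tue 2280:Sun 2284:Fri✓ 2288:Wed 2292:Mon 2296:Sat 2304:Mon 2308:Sat
Friday: 2284 → 1.

1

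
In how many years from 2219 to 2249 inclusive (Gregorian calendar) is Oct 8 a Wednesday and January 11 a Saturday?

3

Check each year's weekday for Oct 8 and January 11:
  2219: Fri/Mon  2220: Sun/Tue  2221: Mon/Thu  2222: Tue/Fri  2223: Wed/Sat ✓  2224: Fri/Sun  2225: Sat/Tue  2226: Sun/Wed  2227: Mon/Thu  2228: Wed/Fri  2229: Thu/Sun  2230: Fri/Mon  2231: Sat/Tue  2232: Mon/Wed  …(3 more)…  2236: Sat/Mon  2237: Sun/Wed  2238: Mon/Thu  2239: Tue/Fri  2240: Thu/Sat  2241: Fri/Mon  2242: Sat/Tue  2243: Sun/Wed  2244: Tue/Thu  2245: Wed/Sat ✓  2246: Thu/Sun  2247: Fri/Mon  2248: Sun/Tue  2249: Mon/Thu
Both conditions hold in: 2223, 2234, 2245 — 3.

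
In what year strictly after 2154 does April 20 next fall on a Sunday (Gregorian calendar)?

From one year to the next, a fixed date's weekday advances by 1, or by 2 when a Feb 29 lies between the two dates.
2154: April 20 is Saturday.
2155: Sunday (+1)
April 20 falls on a Sunday in 2155.

2155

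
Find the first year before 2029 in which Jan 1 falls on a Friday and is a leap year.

Jan 1 advances by 2 weekdays after a leap year and by 1 after a common year.
2029: Jan 1 is Monday.
2028: Saturday (leap)
2027: Friday
2026: Thursday
2025: Wednesday
2024: Monday (leap)
2023: Sunday
2022: Saturday
2021: Friday
2020: Wednesday (leap)
2019: Tuesday
2018: Monday
2017: Sunday
2016: Friday (leap)
2016 begins on a Friday and is a leap year.

2016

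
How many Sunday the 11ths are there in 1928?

2

Check the 11th of each month of 1928: Jan 11: Wed, Feb 11: Sat, Mar 11: Sun, Apr 11: Wed, May 11: Fri, Jun 11: Mon, Jul 11: Wed, Aug 11: Sat, Sep 11: Tue, Oct 11: Thu, Nov 11: Sun, Dec 11: Tue.
Sunday occurs in March, November — 2 months.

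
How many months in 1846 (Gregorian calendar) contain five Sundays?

4

A month of length L has five Sundays iff its first Sunday is on day ≤ L−28 (so day 1–3 in a 31-day month, 1–2 in a 30-day month, day 1 in a leap February).
Checking each month of 1846: Jan starts Thu (31d); Feb starts Sun (28d); Mar starts Sun (31d) ✓; Apr starts Wed (30d); May starts Fri (31d) ✓; Jun starts Mon (30d); Jul starts Wed (31d); Aug starts Sat (31d) ✓; Sep starts Tue (30d); Oct starts Thu (31d); Nov starts Sun (30d) ✓; Dec starts Tue (31d).
Five-Sunday months: March, May, August, November → 4.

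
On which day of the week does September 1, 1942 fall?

Tuesday

January 1, 1942 is a Thursday.
September 1 is day 244 of the year, i.e. 243 days after Jan 1.
243 mod 7 = 5, so advance 5 weekdays from Thursday: Tuesday.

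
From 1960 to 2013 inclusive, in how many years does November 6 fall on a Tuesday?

Track November 6's weekday year by year (advancing +1, or +2 across a Feb 29):
  1960: Sun  1961: Mon (+1)  1962: Tue (+1) ✓  1963: Wed (+1)  1964: Fri (+2)
  1965: Sat (+1)  1966: Sun (+1)  1967: Mon (+1)  1968: Wed (+2)  1969: Thu (+1)
  1970: Fri (+1)  1971: Sat (+1)  1972: Mon (+2)  1973: Tue (+1) ✓  … (26 more years) …
  2000: Mon (+2)  2001: Tue (+1) ✓  2002: Wed (+1)  2003: Thu (+1)  2004: Sat (+2)
  2005: Sun (+1)  2006: Mon (+1)  2007: Tue (+1) ✓  2008: Thu (+2)  2009: Fri (+1)
  2010: Sat (+1)  2011: Sun (+1)  2012: Tue (+2) ✓  2013: Wed (+1)
Tuesday years: 1962, 1973, 1979, 1984, 1990, 2001, 2007, 2012 — 8 in total.

8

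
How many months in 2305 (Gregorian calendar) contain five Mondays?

A month of length L has five Mondays iff its first Monday is on day ≤ L−28 (so day 1–3 in a 31-day month, 1–2 in a 30-day month, day 1 in a leap February).
Checking each month of 2305: Jan starts Sun (31d) ✓; Feb starts Wed (28d); Mar starts Wed (31d); Apr starts Sat (30d); May starts Mon (31d) ✓; Jun starts Thu (30d); Jul starts Sat (31d) ✓; Aug starts Tue (31d); Sep starts Fri (30d); Oct starts Sun (31d) ✓; Nov starts Wed (30d); Dec starts Fri (31d).
Five-Monday months: January, May, July, October → 4.

4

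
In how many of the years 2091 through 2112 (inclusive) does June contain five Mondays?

June has 30 days; it has five Mondays when Monday falls among the first (month-length − 28) days — i.e. when June 1 is one of Monday/Sunday.
June 1 by year: 2091:Fri 2092:Sun✓ 2093:Mon✓ 2094:Tue 2095:Wed 2096:Fri 2097:Sat 2098:Sun✓ 2099:Mon✓ 2100:Tue 2101:Wed 2102:Thu 2103:Fri 2104:Sun✓ 2105:Mon✓ 2106:Tue 2107:Wed 2108:Fri 2109:Sat 2110:Sun✓ 2111:Mon✓ 2112:Wed
Years with five Mondays: 2092, 2093, 2098, 2099, 2104, 2105, 2110, 2111 → 8.

8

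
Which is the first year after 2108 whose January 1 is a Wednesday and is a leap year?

Jan 1 advances by 2 weekdays after a leap year and by 1 after a common year.
2108: Jan 1 is Sunday (leap).
2109: Tuesday
2110: Wednesday
2111: Thursday
2112: Friday (leap)
2113: Sunday
2114: Monday
2115: Tuesday
2116: Wednesday (leap)
2116 begins on a Wednesday and is a leap year.

2116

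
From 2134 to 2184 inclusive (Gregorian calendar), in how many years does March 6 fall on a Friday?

7

Track March 6's weekday year by year (advancing +1, or +2 across a Feb 29):
  2134: Sat  2135: Sun (+1)  2136: Tue (+2)  2137: Wed (+1)  2138: Thu (+1)
  2139: Fri (+1) ✓  2140: Sun (+2)  2141: Mon (+1)  2142: Tue (+1)  2143: Wed (+1)
  2144: Fri (+2) ✓  2145: Sat (+1)  2146: Sun (+1)  2147: Mon (+1)  … (23 more years) …
  2171: Wed (+1)  2172: Fri (+2) ✓  2173: Sat (+1)  2174: Sun (+1)  2175: Mon (+1)
  2176: Wed (+2)  2177: Thu (+1)  2178: Fri (+1) ✓  2179: Sat (+1)  2180: Mon (+2)
  2181: Tue (+1)  2182: Wed (+1)  2183: Thu (+1)  2184: Sat (+2)
Friday years: 2139, 2144, 2150, 2161, 2167, 2172, 2178 — 7 in total.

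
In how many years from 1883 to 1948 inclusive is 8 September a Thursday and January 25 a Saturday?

0

Check each year's weekday for 8 September and January 25:
  1883: Sat/Thu  1884: Mon/Fri  1885: Tue/Sun  1886: Wed/Mon  1887: Thu/Tue  1888: Sat/Wed  1889: Sun/Fri  1890: Mon/Sat  1891: Tue/Sun  1892: Thu/Mon  1893: Fri/Wed  1894: Sat/Thu  1895: Sun/Fri  1896: Tue/Sat  …(38 more)…  1935: Sun/Fri  1936: Tue/Sat  1937: Wed/Mon  1938: Thu/Tue  1939: Fri/Wed  1940: Sun/Thu  1941: Mon/Sat  1942: Tue/Sun  1943: Wed/Mon  1944: Fri/Tue  1945: Sat/Thu  1946: Sun/Fri  1947: Mon/Sat  1948: Wed/Sun
Both conditions hold in: no year — 0.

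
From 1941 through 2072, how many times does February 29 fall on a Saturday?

Leap years in 1941–2072: 33 of them.
Feb 29 weekday advances by 5 (mod 7) from one leap year to the next four years later (or differs when a century non-leap intervenes).
Leap-day weekdays: 1944:Tue 1948:Sun 1952:Fri 1956:Wed 1960:Mon 1964:Sat✓ 1968:Thu 1972:Tue 1976:Sun 1980:Fri 1984:Wed 1988:Mon 1992:Sat✓ …(7 more)… 2024:Thu 2028:Tue 2032:Sun 2036:Fri 2040:Wed 2044:Mon 2048:Sat✓ 2052:Thu 2056:Tue 2060:Sun 2064:Fri 2068:Wed 2072:Mon
Saturday: 1964, 1992, 2020, 2048 → 4.

4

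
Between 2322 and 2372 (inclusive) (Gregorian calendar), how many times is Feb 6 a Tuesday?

7

Track Feb 6's weekday year by year (advancing +1, or +2 across a Feb 29):
  2322: Mon  2323: Tue (+1) ✓  2324: Wed (+1)  2325: Fri (+2)  2326: Sat (+1)
  2327: Sun (+1)  2328: Mon (+1)  2329: Wed (+2)  2330: Thu (+1)  2331: Fri (+1)
  2332: Sat (+1)  2333: Mon (+2)  2334: Tue (+1) ✓  2335: Wed (+1)  … (23 more years) …
  2359: Fri (+1)  2360: Sat (+1)  2361: Mon (+2)  2362: Tue (+1) ✓  2363: Wed (+1)
  2364: Thu (+1)  2365: Sat (+2)  2366: Sun (+1)  2367: Mon (+1)  2368: Tue (+1) ✓
  2369: Thu (+2)  2370: Fri (+1)  2371: Sat (+1)  2372: Sun (+1)
Tuesday years: 2323, 2334, 2340, 2345, 2351, 2362, 2368 — 7 in total.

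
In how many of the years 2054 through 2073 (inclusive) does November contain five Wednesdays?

6

November has 30 days; it has five Wednesdays when Wednesday falls among the first (month-length − 28) days — i.e. when November 1 is one of Wednesday/Tuesday.
November 1 by year: 2054:Sun 2055:Mon 2056:Wed✓ 2057:Thu 2058:Fri 2059:Sat 2060:Mon 2061:Tue✓ 2062:Wed✓ 2063:Thu 2064:Sat 2065:Sun 2066:Mon 2067:Tue✓ 2068:Thu 2069:Fri 2070:Sat 2071:Sun 2072:Tue✓ 2073:Wed✓
Years with five Wednesdays: 2056, 2061, 2062, 2067, 2072, 2073 → 6.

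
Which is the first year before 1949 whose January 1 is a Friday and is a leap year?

Jan 1 advances by 2 weekdays after a leap year and by 1 after a common year.
1949: Jan 1 is Saturday.
1948: Thursday (leap)
1947: Wednesday
1946: Tuesday
1945: Monday
1944: Saturday (leap)
1943: Friday
1942: Thursday
1941: Wednesday
1940: Monday (leap)
1939: Sunday
1938: Saturday
1937: Friday
1936: Wednesday (leap)
1935: Tuesday
1934: Monday
1933: Sunday
1932: Friday (leap)
1932 begins on a Friday and is a leap year.

1932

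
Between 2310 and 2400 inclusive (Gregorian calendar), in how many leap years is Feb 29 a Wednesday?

3

Leap years in 2310–2400: 23 of them.
Feb 29 weekday advances by 5 (mod 7) from one leap year to the next four years later (or differs when a century non-leap intervenes).
Leap-day weekdays: 2312:Thu 2316:Tue 2320:Sun 2324:Fri 2328:Wed✓ 2332:Mon 2336:Sat 2340:Thu 2344:Tue 2348:Sun 2352:Fri 2356:Wed✓ 2360:Mon 2364:Sat 2368:Thu 2372:Tue 2376:Sun 2380:Fri 2384:Wed✓ 2388:Mon 2392:Sat 2396:Thu 2400:Tue
Wednesday: 2328, 2356, 2384 → 3.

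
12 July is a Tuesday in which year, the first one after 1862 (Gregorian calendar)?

1864

From one year to the next, a fixed date's weekday advances by 1, or by 2 when a Feb 29 lies between the two dates.
1862: July 12 is Saturday.
1863: Sunday (+1)
1864: Tuesday (+2)
12 July falls on a Tuesday in 1864.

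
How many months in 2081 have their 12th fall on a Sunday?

Check the 12th of each month of 2081: Jan 12: Sun, Feb 12: Wed, Mar 12: Wed, Apr 12: Sat, May 12: Mon, Jun 12: Thu, Jul 12: Sat, Aug 12: Tue, Sep 12: Fri, Oct 12: Sun, Nov 12: Wed, Dec 12: Fri.
Sunday occurs in January, October — 2 months.

2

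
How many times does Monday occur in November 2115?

November 2115 has 30 days and begins on Friday.
The first Monday is November 4.
Mondays fall on 4, 11, 18, 25 — that's 4.

4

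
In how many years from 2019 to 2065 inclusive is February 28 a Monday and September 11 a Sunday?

Check each year's weekday for February 28 and September 11:
  2019: Thu/Wed  2020: Fri/Fri  2021: Sun/Sat  2022: Mon/Sun ✓  2023: Tue/Mon  2024: Wed/Wed  2025: Fri/Thu  2026: Sat/Fri  2027: Sun/Sat  2028: Mon/Mon  2029: Wed/Tue  2030: Thu/Wed  2031: Fri/Thu  2032: Sat/Sat  …(19 more)…  2052: Wed/Wed  2053: Fri/Thu  2054: Sat/Fri  2055: Sun/Sat  2056: Mon/Mon  2057: Wed/Tue  2058: Thu/Wed  2059: Fri/Thu  2060: Sat/Sat  2061: Mon/Sun ✓  2062: Tue/Mon  2063: Wed/Tue  2064: Thu/Thu  2065: Sat/Fri
Both conditions hold in: 2022, 2033, 2039, 2050, 2061 — 5.

5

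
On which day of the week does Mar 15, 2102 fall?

Wednesday

January 1, 2102 is a Sunday.
March 15 is day 74 of the year, i.e. 73 days after Jan 1.
73 mod 7 = 3, so advance 3 weekdays from Sunday: Wednesday.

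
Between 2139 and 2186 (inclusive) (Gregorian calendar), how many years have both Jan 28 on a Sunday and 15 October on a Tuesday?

2

Check each year's weekday for Jan 28 and 15 October:
  2139: Wed/Thu  2140: Thu/Sat  2141: Sat/Sun  2142: Sun/Mon  2143: Mon/Tue  2144: Tue/Thu  2145: Thu/Fri  2146: Fri/Sat  2147: Sat/Sun  2148: Sun/Tue ✓  2149: Tue/Wed  2150: Wed/Thu  2151: Thu/Fri  2152: Fri/Sun  …(20 more)…  2173: Thu/Fri  2174: Fri/Sat  2175: Sat/Sun  2176: Sun/Tue ✓  2177: Tue/Wed  2178: Wed/Thu  2179: Thu/Fri  2180: Fri/Sun  2181: Sun/Mon  2182: Mon/Tue  2183: Tue/Wed  2184: Wed/Fri  2185: Fri/Sat  2186: Sat/Sun
Both conditions hold in: 2148, 2176 — 2.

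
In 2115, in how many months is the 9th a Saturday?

3

Check the 9th of each month of 2115: Jan 9: Wed, Feb 9: Sat, Mar 9: Sat, Apr 9: Tue, May 9: Thu, Jun 9: Sun, Jul 9: Tue, Aug 9: Fri, Sep 9: Mon, Oct 9: Wed, Nov 9: Sat, Dec 9: Mon.
Saturday occurs in February, March, November — 3 months.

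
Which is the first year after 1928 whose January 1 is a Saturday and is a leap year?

1944

Jan 1 advances by 2 weekdays after a leap year and by 1 after a common year.
1928: Jan 1 is Sunday (leap).
1929: Tuesday
1930: Wednesday
1931: Thursday
1932: Friday (leap)
1933: Sunday
1934: Monday
1935: Tuesday
1936: Wednesday (leap)
1937: Friday
1938: Saturday
1939: Sunday
1940: Monday (leap)
1941: Wednesday
1942: Thursday
1943: Friday
1944: Saturday (leap)
1944 begins on a Saturday and is a leap year.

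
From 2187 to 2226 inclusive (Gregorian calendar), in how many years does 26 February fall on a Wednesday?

6

Track 26 February's weekday year by year (advancing +1, or +2 across a Feb 29):
  2187: Mon  2188: Tue (+1)  2189: Thu (+2)  2190: Fri (+1)  2191: Sat (+1)
  2192: Sun (+1)  2193: Tue (+2)  2194: Wed (+1) ✓  2195: Thu (+1)  2196: Fri (+1)
  2197: Sun (+2)  2198: Mon (+1)  2199: Tue (+1)  2200: Wed (+1) ✓  … (12 more years) …
  2213: Fri (+2)  2214: Sat (+1)  2215: Sun (+1)  2216: Mon (+1)  2217: Wed (+2) ✓
  2218: Thu (+1)  2219: Fri (+1)  2220: Sat (+1)  2221: Mon (+2)  2222: Tue (+1)
  2223: Wed (+1) ✓  2224: Thu (+1)  2225: Sat (+2)  2226: Sun (+1)
Wednesday years: 2194, 2200, 2206, 2212, 2217, 2223 — 6 in total.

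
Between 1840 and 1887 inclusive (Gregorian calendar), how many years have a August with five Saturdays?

20

August has 31 days; it has five Saturdays when Saturday falls among the first (month-length − 28) days — i.e. when August 1 is one of Saturday/Friday/Thursday.
August 1 by year: 1840:Sat✓ 1841:Sun 1842:Mon 1843:Tue 1844:Thu✓ 1845:Fri✓ 1846:Sat✓ 1847:Sun 1848:Tue 1849:Wed 1850:Thu✓ 1851:Fri✓ 1852:Sun 1853:Mon 1854:Tue …(18 more)… 1873:Fri✓ 1874:Sat✓ 1875:Sun 1876:Tue 1877:Wed 1878:Thu✓ 1879:Fri✓ 1880:Sun 1881:Mon 1882:Tue 1883:Wed 1884:Fri✓ 1885:Sat✓ 1886:Sun 1887:Mon
Years with five Saturdays: 1840, 1844, 1845, 1846, 1850, 1851, 1856, 1857, 1861, 1862, 1863, 1867, 1868, 1872, 1873, 1874, 1878, 1879, 1884, 1885 → 20.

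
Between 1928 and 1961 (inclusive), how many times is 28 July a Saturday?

5

Track 28 July's weekday year by year (advancing +1, or +2 across a Feb 29):
  1928: Sat ✓  1929: Sun (+1)  1930: Mon (+1)  1931: Tue (+1)  1932: Thu (+2)
  1933: Fri (+1)  1934: Sat (+1) ✓  1935: Sun (+1)  1936: Tue (+2)  1937: Wed (+1)
  1938: Thu (+1)  1939: Fri (+1)  1940: Sun (+2)  1941: Mon (+1)  … (6 more years) …
  1948: Wed (+2)  1949: Thu (+1)  1950: Fri (+1)  1951: Sat (+1) ✓  1952: Mon (+2)
  1953: Tue (+1)  1954: Wed (+1)  1955: Thu (+1)  1956: Sat (+2) ✓  1957: Sun (+1)
  1958: Mon (+1)  1959: Tue (+1)  1960: Thu (+2)  1961: Fri (+1)
Saturday years: 1928, 1934, 1945, 1951, 1956 — 5 in total.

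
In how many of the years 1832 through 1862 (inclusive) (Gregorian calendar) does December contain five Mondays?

15

December has 31 days; it has five Mondays when Monday falls among the first (month-length − 28) days — i.e. when December 1 is one of Monday/Sunday/Saturday.
December 1 by year: 1832:Sat✓ 1833:Sun✓ 1834:Mon✓ 1835:Tue 1836:Thu 1837:Fri 1838:Sat✓ 1839:Sun✓ 1840:Tue 1841:Wed 1842:Thu 1843:Fri 1844:Sun✓ 1845:Mon✓ 1846:Tue 1847:Wed 1848:Fri 1849:Sat✓ 1850:Sun✓ 1851:Mon✓ 1852:Wed 1853:Thu 1854:Fri 1855:Sat✓ 1856:Mon✓ 1857:Tue 1858:Wed 1859:Thu 1860:Sat✓ 1861:Sun✓ 1862:Mon✓
Years with five Mondays: 1832, 1833, 1834, 1838, 1839, 1844, 1845, 1849, 1850, 1851, 1855, 1856, 1860, 1861, 1862 → 15.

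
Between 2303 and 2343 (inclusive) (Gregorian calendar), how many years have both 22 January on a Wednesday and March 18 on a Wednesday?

2

Check each year's weekday for 22 January and March 18:
  2303: Thu/Wed  2304: Fri/Fri  2305: Sun/Sat  2306: Mon/Sun  2307: Tue/Mon  2308: Wed/Wed ✓  2309: Fri/Thu  2310: Sat/Fri  2311: Sun/Sat  2312: Mon/Mon  2313: Wed/Tue  2314: Thu/Wed  2315: Fri/Thu  2316: Sat/Sat  …(13 more)…  2330: Wed/Tue  2331: Thu/Wed  2332: Fri/Fri  2333: Sun/Sat  2334: Mon/Sun  2335: Tue/Mon  2336: Wed/Wed ✓  2337: Fri/Thu  2338: Sat/Fri  2339: Sun/Sat  2340: Mon/Mon  2341: Wed/Tue  2342: Thu/Wed  2343: Fri/Thu
Both conditions hold in: 2308, 2336 — 2.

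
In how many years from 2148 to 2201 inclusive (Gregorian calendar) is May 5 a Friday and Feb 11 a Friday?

Check each year's weekday for May 5 and Feb 11:
  2148: Sun/Sun  2149: Mon/Tue  2150: Tue/Wed  2151: Wed/Thu  2152: Fri/Fri ✓  2153: Sat/Sun  2154: Sun/Mon  2155: Mon/Tue  2156: Wed/Wed  2157: Thu/Fri  2158: Fri/Sat  2159: Sat/Sun  2160: Mon/Mon  2161: Tue/Wed  …(26 more)…  2188: Mon/Mon  2189: Tue/Wed  2190: Wed/Thu  2191: Thu/Fri  2192: Sat/Sat  2193: Sun/Mon  2194: Mon/Tue  2195: Tue/Wed  2196: Thu/Thu  2197: Fri/Sat  2198: Sat/Sun  2199: Sun/Mon  2200: Mon/Tue  2201: Tue/Wed
Both conditions hold in: 2152, 2180 — 2.

2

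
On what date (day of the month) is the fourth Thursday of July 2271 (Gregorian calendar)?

27

July 1, 2271 is a Saturday, so the first Thursday is the 6th.
The fourth Thursday is 6 + 21 = 27.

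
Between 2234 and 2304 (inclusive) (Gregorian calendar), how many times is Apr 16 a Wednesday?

10

Track Apr 16's weekday year by year (advancing +1, or +2 across a Feb 29):
  2234: Wed ✓  2235: Thu (+1)  2236: Sat (+2)  2237: Sun (+1)  2238: Mon (+1)
  2239: Tue (+1)  2240: Thu (+2)  2241: Fri (+1)  2242: Sat (+1)  2243: Sun (+1)
  2244: Tue (+2)  2245: Wed (+1) ✓  2246: Thu (+1)  2247: Fri (+1)  … (43 more years) …
  2291: Thu (+1)  2292: Sat (+2)  2293: Sun (+1)  2294: Mon (+1)  2295: Tue (+1)
  2296: Thu (+2)  2297: Fri (+1)  2298: Sat (+1)  2299: Sun (+1)  2300: Mon (+1)
  2301: Tue (+1)  2302: Wed (+1) ✓  2303: Thu (+1)  2304: Sat (+2)
Wednesday years: 2234, 2245, 2251, 2256, 2262, 2273, 2279, 2284, 2290, 2302 — 10 in total.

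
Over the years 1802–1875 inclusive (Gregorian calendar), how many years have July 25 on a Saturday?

11

Track July 25's weekday year by year (advancing +1, or +2 across a Feb 29):
  1802: Sun  1803: Mon (+1)  1804: Wed (+2)  1805: Thu (+1)  1806: Fri (+1)
  1807: Sat (+1) ✓  1808: Mon (+2)  1809: Tue (+1)  1810: Wed (+1)  1811: Thu (+1)
  1812: Sat (+2) ✓  1813: Sun (+1)  1814: Mon (+1)  1815: Tue (+1)  … (46 more years) …
  1862: Fri (+1)  1863: Sat (+1) ✓  1864: Mon (+2)  1865: Tue (+1)  1866: Wed (+1)
  1867: Thu (+1)  1868: Sat (+2) ✓  1869: Sun (+1)  1870: Mon (+1)  1871: Tue (+1)
  1872: Thu (+2)  1873: Fri (+1)  1874: Sat (+1) ✓  1875: Sun (+1)
Saturday years: 1807, 1812, 1818, 1829, 1835, 1840, 1846, 1857, 1863, 1868, 1874 — 11 in total.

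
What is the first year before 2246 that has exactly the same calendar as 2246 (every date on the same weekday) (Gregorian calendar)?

Two years share a calendar iff Jan 1 falls on the same weekday and both are leap or both are common. 2246: Jan 1 is Thursday, common year.
2245: Jan 1 Wednesday, common
2244: Jan 1 Monday, leap
2243: Jan 1 Sunday, common
2242: Jan 1 Saturday, common
2241: Jan 1 Friday, common
2240: Jan 1 Wednesday, leap
2239: Jan 1 Tuesday, common
2238: Jan 1 Monday, common
2237: Jan 1 Sunday, common
2236: Jan 1 Friday, leap
2235: Jan 1 Thursday, common
2235 matches on both conditions.

2235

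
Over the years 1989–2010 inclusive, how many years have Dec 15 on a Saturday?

3

Track Dec 15's weekday year by year (advancing +1, or +2 across a Feb 29):
  1989: Fri  1990: Sat (+1) ✓  1991: Sun (+1)  1992: Tue (+2)  1993: Wed (+1)
  1994: Thu (+1)  1995: Fri (+1)  1996: Sun (+2)  1997: Mon (+1)  1998: Tue (+1)
  1999: Wed (+1)  2000: Fri (+2)  2001: Sat (+1) ✓  2002: Sun (+1)  2003: Mon (+1)
  2004: Wed (+2)  2005: Thu (+1)  2006: Fri (+1)  2007: Sat (+1) ✓  2008: Mon (+2)
  2009: Tue (+1)  2010: Wed (+1)
Saturday years: 1990, 2001, 2007 — 3 in total.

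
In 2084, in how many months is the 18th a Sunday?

1

Check the 18th of each month of 2084: Jan 18: Tue, Feb 18: Fri, Mar 18: Sat, Apr 18: Tue, May 18: Thu, Jun 18: Sun, Jul 18: Tue, Aug 18: Fri, Sep 18: Mon, Oct 18: Wed, Nov 18: Sat, Dec 18: Mon.
Sunday occurs in June — 1 month.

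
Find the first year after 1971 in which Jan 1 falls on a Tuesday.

1974

Jan 1 advances by 2 weekdays after a leap year and by 1 after a common year.
1971: Jan 1 is Friday.
1972: Saturday (leap)
1973: Monday
1974: Tuesday
1974 begins on a Tuesday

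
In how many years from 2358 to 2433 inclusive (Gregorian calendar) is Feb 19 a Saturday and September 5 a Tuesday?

Check each year's weekday for Feb 19 and September 5:
  2358: Wed/Fri  2359: Thu/Sat  2360: Fri/Mon  2361: Sun/Tue  2362: Mon/Wed  2363: Tue/Thu  2364: Wed/Sat  2365: Fri/Sun  2366: Sat/Mon  2367: Sun/Tue  2368: Mon/Thu  2369: Wed/Fri  2370: Thu/Sat  2371: Fri/Sun  …(48 more)…  2420: Wed/Sat  2421: Fri/Sun  2422: Sat/Mon  2423: Sun/Tue  2424: Mon/Thu  2425: Wed/Fri  2426: Thu/Sat  2427: Fri/Sun  2428: Sat/Tue ✓  2429: Mon/Wed  2430: Tue/Thu  2431: Wed/Fri  2432: Thu/Sun  2433: Sat/Mon
Both conditions hold in: 2372, 2400, 2428 — 3.

3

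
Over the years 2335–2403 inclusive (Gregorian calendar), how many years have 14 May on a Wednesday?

10

Track 14 May's weekday year by year (advancing +1, or +2 across a Feb 29):
  2335: Tue  2336: Thu (+2)  2337: Fri (+1)  2338: Sat (+1)  2339: Sun (+1)
  2340: Tue (+2)  2341: Wed (+1) ✓  2342: Thu (+1)  2343: Fri (+1)  2344: Sun (+2)
  2345: Mon (+1)  2346: Tue (+1)  2347: Wed (+1) ✓  2348: Fri (+2)  … (41 more years) …
  2390: Mon (+1)  2391: Tue (+1)  2392: Thu (+2)  2393: Fri (+1)  2394: Sat (+1)
  2395: Sun (+1)  2396: Tue (+2)  2397: Wed (+1) ✓  2398: Thu (+1)  2399: Fri (+1)
  2400: Sun (+2)  2401: Mon (+1)  2402: Tue (+1)  2403: Wed (+1) ✓
Wednesday years: 2341, 2347, 2352, 2358, 2369, 2375, 2380, 2386, 2397, 2403 — 10 in total.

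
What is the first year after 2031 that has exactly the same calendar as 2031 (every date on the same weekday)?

2042

Two years share a calendar iff Jan 1 falls on the same weekday and both are leap or both are common. 2031: Jan 1 is Wednesday, common year.
2032: Jan 1 Thursday, leap
2033: Jan 1 Saturday, common
2034: Jan 1 Sunday, common
2035: Jan 1 Monday, common
2036: Jan 1 Tuesday, leap
2037: Jan 1 Thursday, common
2038: Jan 1 Friday, common
2039: Jan 1 Saturday, common
2040: Jan 1 Sunday, leap
2041: Jan 1 Tuesday, common
2042: Jan 1 Wednesday, common
2042 matches on both conditions.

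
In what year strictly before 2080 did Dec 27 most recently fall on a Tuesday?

2078

From one year to the next, a fixed date's weekday advances by 1, or by 2 when a Feb 29 lies between the two dates.
2080: December 27 is Friday.
2079: Wednesday (−2)
2078: Tuesday (−1)
Dec 27 falls on a Tuesday in 2078.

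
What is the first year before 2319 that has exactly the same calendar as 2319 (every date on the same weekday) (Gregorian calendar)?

Two years share a calendar iff Jan 1 falls on the same weekday and both are leap or both are common. 2319: Jan 1 is Wednesday, common year.
2318: Jan 1 Tuesday, common
2317: Jan 1 Monday, common
2316: Jan 1 Saturday, leap
2315: Jan 1 Friday, common
2314: Jan 1 Thursday, common
2313: Jan 1 Wednesday, common
2313 matches on both conditions.

2313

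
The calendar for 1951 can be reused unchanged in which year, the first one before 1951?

1945

Two years share a calendar iff Jan 1 falls on the same weekday and both are leap or both are common. 1951: Jan 1 is Monday, common year.
1950: Jan 1 Sunday, common
1949: Jan 1 Saturday, common
1948: Jan 1 Thursday, leap
1947: Jan 1 Wednesday, common
1946: Jan 1 Tuesday, common
1945: Jan 1 Monday, common
1945 matches on both conditions.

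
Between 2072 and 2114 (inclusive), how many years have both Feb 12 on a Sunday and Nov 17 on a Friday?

5

Check each year's weekday for Feb 12 and Nov 17:
  2072: Fri/Thu  2073: Sun/Fri ✓  2074: Mon/Sat  2075: Tue/Sun  2076: Wed/Tue  2077: Fri/Wed  2078: Sat/Thu  2079: Sun/Fri ✓  2080: Mon/Sun  2081: Wed/Mon  2082: Thu/Tue  2083: Fri/Wed  2084: Sat/Fri  2085: Mon/Sat  …(15 more)…  2101: Sat/Thu  2102: Sun/Fri ✓  2103: Mon/Sat  2104: Tue/Mon  2105: Thu/Tue  2106: Fri/Wed  2107: Sat/Thu  2108: Sun/Sat  2109: Tue/Sun  2110: Wed/Mon  2111: Thu/Tue  2112: Fri/Thu  2113: Sun/Fri ✓  2114: Mon/Sat
Both conditions hold in: 2073, 2079, 2090, 2102, 2113 — 5.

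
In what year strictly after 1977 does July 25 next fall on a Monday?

From one year to the next, a fixed date's weekday advances by 1, or by 2 when a Feb 29 lies between the two dates.
1977: July 25 is Monday.
1978: Tuesday (+1)
1979: Wednesday (+1)
1980: Friday (+2)
1981: Saturday (+1)
1982: Sunday (+1)
1983: Monday (+1)
July 25 falls on a Monday in 1983.

1983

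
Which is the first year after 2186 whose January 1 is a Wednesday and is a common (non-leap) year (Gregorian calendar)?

2194

Jan 1 advances by 2 weekdays after a leap year and by 1 after a common year.
2186: Jan 1 is Sunday.
2187: Monday
2188: Tuesday (leap)
2189: Thursday
2190: Friday
2191: Saturday
2192: Sunday (leap)
2193: Tuesday
2194: Wednesday
2194 begins on a Wednesday and is a common year.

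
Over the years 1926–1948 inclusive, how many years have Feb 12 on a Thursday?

3

Track Feb 12's weekday year by year (advancing +1, or +2 across a Feb 29):
  1926: Fri  1927: Sat (+1)  1928: Sun (+1)  1929: Tue (+2)  1930: Wed (+1)
  1931: Thu (+1) ✓  1932: Fri (+1)  1933: Sun (+2)  1934: Mon (+1)  1935: Tue (+1)
  1936: Wed (+1)  1937: Fri (+2)  1938: Sat (+1)  1939: Sun (+1)  1940: Mon (+1)
  1941: Wed (+2)  1942: Thu (+1) ✓  1943: Fri (+1)  1944: Sat (+1)  1945: Mon (+2)
  1946: Tue (+1)  1947: Wed (+1)  1948: Thu (+1) ✓
Thursday years: 1931, 1942, 1948 — 3 in total.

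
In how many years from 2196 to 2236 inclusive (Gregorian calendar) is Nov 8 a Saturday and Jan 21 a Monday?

Check each year's weekday for Nov 8 and Jan 21:
  2196: Tue/Thu  2197: Wed/Sat  2198: Thu/Sun  2199: Fri/Mon  2200: Sat/Tue  2201: Sun/Wed  2202: Mon/Thu  2203: Tue/Fri  2204: Thu/Sat  2205: Fri/Mon  2206: Sat/Tue  2207: Sun/Wed  2208: Tue/Thu  2209: Wed/Sat  …(13 more)…  2223: Sat/Tue  2224: Mon/Wed  2225: Tue/Fri  2226: Wed/Sat  2227: Thu/Sun  2228: Sat/Mon ✓  2229: Sun/Wed  2230: Mon/Thu  2231: Tue/Fri  2232: Thu/Sat  2233: Fri/Mon  2234: Sat/Tue  2235: Sun/Wed  2236: Tue/Thu
Both conditions hold in: 2228 — 1.

1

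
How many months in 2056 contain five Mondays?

A month of length L has five Mondays iff its first Monday is on day ≤ L−28 (so day 1–3 in a 31-day month, 1–2 in a 30-day month, day 1 in a leap February).
Checking each month of 2056: Jan starts Sat (31d) ✓; Feb starts Tue (29d); Mar starts Wed (31d); Apr starts Sat (30d); May starts Mon (31d) ✓; Jun starts Thu (30d); Jul starts Sat (31d) ✓; Aug starts Tue (31d); Sep starts Fri (30d); Oct starts Sun (31d) ✓; Nov starts Wed (30d); Dec starts Fri (31d).
Five-Monday months: January, May, July, October → 4.

4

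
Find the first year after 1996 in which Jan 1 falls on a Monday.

2001

Jan 1 advances by 2 weekdays after a leap year and by 1 after a common year.
1996: Jan 1 is Monday (leap).
1997: Wednesday
1998: Thursday
1999: Friday
2000: Saturday (leap)
2001: Monday
2001 begins on a Monday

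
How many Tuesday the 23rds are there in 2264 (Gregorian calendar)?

2

Check the 23rd of each month of 2264: Jan 23: Sat, Feb 23: Tue, Mar 23: Wed, Apr 23: Sat, May 23: Mon, Jun 23: Thu, Jul 23: Sat, Aug 23: Tue, Sep 23: Fri, Oct 23: Sun, Nov 23: Wed, Dec 23: Fri.
Tuesday occurs in February, August — 2 months.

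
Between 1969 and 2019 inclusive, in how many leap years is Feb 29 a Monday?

Leap years in 1969–2019: 12 of them.
Feb 29 weekday advances by 5 (mod 7) from one leap year to the next four years later (or differs when a century non-leap intervenes).
Leap-day weekdays: 1972:Tue 1976:Sun 1980:Fri 1984:Wed 1988:Mon✓ 1992:Sat 1996:Thu 2000:Tue 2004:Sun 2008:Fri 2012:Wed 2016:Mon✓
Monday: 1988, 2016 → 2.

2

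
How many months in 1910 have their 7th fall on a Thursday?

Check the 7th of each month of 1910: Jan 7: Fri, Feb 7: Mon, Mar 7: Mon, Apr 7: Thu, May 7: Sat, Jun 7: Tue, Jul 7: Thu, Aug 7: Sun, Sep 7: Wed, Oct 7: Fri, Nov 7: Mon, Dec 7: Wed.
Thursday occurs in April, July — 2 months.

2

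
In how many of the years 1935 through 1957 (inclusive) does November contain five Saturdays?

November has 30 days; it has five Saturdays when Saturday falls among the first (month-length − 28) days — i.e. when November 1 is one of Saturday/Friday.
November 1 by year: 1935:Fri✓ 1936:Sun 1937:Mon 1938:Tue 1939:Wed 1940:Fri✓ 1941:Sat✓ 1942:Sun 1943:Mon 1944:Wed 1945:Thu 1946:Fri✓ 1947:Sat✓ 1948:Mon 1949:Tue 1950:Wed 1951:Thu 1952:Sat✓ 1953:Sun 1954:Mon 1955:Tue 1956:Thu 1957:Fri✓
Years with five Saturdays: 1935, 1940, 1941, 1946, 1947, 1952, 1957 → 7.

7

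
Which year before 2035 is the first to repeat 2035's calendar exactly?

2029

Two years share a calendar iff Jan 1 falls on the same weekday and both are leap or both are common. 2035: Jan 1 is Monday, common year.
2034: Jan 1 Sunday, common
2033: Jan 1 Saturday, common
2032: Jan 1 Thursday, leap
2031: Jan 1 Wednesday, common
2030: Jan 1 Tuesday, common
2029: Jan 1 Monday, common
2029 matches on both conditions.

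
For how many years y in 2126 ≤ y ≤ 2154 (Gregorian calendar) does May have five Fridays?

May has 31 days; it has five Fridays when Friday falls among the first (month-length − 28) days — i.e. when May 1 is one of Friday/Thursday/Wednesday.
May 1 by year: 2126:Wed✓ 2127:Thu✓ 2128:Sat 2129:Sun 2130:Mon 2131:Tue 2132:Thu✓ 2133:Fri✓ 2134:Sat 2135:Sun 2136:Tue 2137:Wed✓ 2138:Thu✓ 2139:Fri✓ 2140:Sun 2141:Mon 2142:Tue 2143:Wed✓ 2144:Fri✓ 2145:Sat 2146:Sun 2147:Mon 2148:Wed✓ 2149:Thu✓ 2150:Fri✓ 2151:Sat 2152:Mon 2153:Tue 2154:Wed✓
Years with five Fridays: 2126, 2127, 2132, 2133, 2137, 2138, 2139, 2143, 2144, 2148, 2149, 2150, 2154 → 13.

13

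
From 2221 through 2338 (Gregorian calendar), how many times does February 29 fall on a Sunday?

4

Leap years in 2221–2338: 28 of them.
Feb 29 weekday advances by 5 (mod 7) from one leap year to the next four years later (or differs when a century non-leap intervenes).
Leap-day weekdays: 2224:Sun✓ 2228:Fri 2232:Wed 2236:Mon 2240:Sat 2244:Thu 2248:Tue 2252:Sun✓ 2256:Fri 2260:Wed 2264:Mon 2268:Sat 2272:Thu 2276:Tue 2280:Sun✓ 2284:Fri 2288:Wed 2292:Mon 2296:Sat 2304:Mon 2308:Sat 2312:Thu 2316:Tue 2320:Sun✓ 2324:Fri 2328:Wed 2332:Mon 2336:Sat
Sunday: 2224, 2252, 2280, 2320 → 4.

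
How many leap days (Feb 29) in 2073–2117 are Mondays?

Leap years in 2073–2117: 10 of them.
Feb 29 weekday advances by 5 (mod 7) from one leap year to the next four years later (or differs when a century non-leap intervenes).
Leap-day weekdays: 2076:Sat 2080:Thu 2084:Tue 2088:Sun 2092:Fri 2096:Wed 2104:Fri 2108:Wed 2112:Mon✓ 2116:Sat
Monday: 2112 → 1.

1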